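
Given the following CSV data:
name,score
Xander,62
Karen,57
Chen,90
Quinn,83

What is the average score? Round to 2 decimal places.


Scores: 62, 57, 90, 83
Sum = 292
Count = 4
Average = 292 / 4 = 73.00

ANSWER: 73.00


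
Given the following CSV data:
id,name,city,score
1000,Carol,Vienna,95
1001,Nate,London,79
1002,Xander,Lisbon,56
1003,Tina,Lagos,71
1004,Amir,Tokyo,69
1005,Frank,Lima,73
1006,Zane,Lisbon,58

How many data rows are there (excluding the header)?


Counting rows (excluding header):
Header: id,name,city,score
Data rows: 7

ANSWER: 7


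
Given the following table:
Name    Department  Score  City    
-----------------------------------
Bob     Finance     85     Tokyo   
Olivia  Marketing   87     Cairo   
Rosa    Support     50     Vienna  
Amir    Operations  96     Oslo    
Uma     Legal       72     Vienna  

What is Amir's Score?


Row 4: Amir
Score = 96

ANSWER: 96


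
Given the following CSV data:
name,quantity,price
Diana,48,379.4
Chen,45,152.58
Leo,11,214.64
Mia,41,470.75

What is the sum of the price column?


Values in 'price' column:
  Row 1: 379.4
  Row 2: 152.58
  Row 3: 214.64
  Row 4: 470.75
Sum = 379.4 + 152.58 + 214.64 + 470.75 = 1217.37

ANSWER: 1217.37


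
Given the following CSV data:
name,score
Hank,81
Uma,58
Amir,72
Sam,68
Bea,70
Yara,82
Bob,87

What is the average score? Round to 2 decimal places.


Scores: 81, 58, 72, 68, 70, 82, 87
Sum = 518
Count = 7
Average = 518 / 7 = 74.00

ANSWER: 74.00


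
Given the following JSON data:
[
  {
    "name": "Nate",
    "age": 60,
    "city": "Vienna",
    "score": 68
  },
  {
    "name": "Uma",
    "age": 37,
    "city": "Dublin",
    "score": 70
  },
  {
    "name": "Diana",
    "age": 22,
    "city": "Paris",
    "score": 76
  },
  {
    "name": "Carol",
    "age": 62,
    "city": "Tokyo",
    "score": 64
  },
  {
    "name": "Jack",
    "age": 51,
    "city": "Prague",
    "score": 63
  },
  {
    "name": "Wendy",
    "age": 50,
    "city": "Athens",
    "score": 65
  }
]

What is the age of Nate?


Looking up record where name = Nate
Record index: 0
Field 'age' = 60

ANSWER: 60


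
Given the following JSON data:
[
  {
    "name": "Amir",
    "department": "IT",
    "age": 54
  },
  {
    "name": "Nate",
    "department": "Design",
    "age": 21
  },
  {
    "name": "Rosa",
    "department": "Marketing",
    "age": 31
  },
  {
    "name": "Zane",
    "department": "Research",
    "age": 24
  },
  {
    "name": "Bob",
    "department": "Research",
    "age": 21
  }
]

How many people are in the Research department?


Scanning records for department = Research
  Record 3: Zane
  Record 4: Bob
Count: 2

ANSWER: 2


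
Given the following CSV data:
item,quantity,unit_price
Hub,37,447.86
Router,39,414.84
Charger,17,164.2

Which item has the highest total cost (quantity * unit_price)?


Computing row totals:
  Hub: 16570.82
  Router: 16178.76
  Charger: 2791.4
Maximum: Hub (16570.82)

ANSWER: Hub


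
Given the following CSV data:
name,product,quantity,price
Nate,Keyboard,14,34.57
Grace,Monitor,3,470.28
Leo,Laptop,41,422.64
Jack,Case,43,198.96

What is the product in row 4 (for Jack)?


Row 4: Jack
Column 'product' = Case

ANSWER: Case


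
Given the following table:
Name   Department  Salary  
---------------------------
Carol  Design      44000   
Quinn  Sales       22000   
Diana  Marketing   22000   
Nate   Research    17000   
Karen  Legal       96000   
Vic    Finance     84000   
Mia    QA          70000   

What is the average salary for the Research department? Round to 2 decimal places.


Research department members:
  Nate: 17000
Sum = 17000
Count = 1
Average = 17000 / 1 = 17000.00

ANSWER: 17000.00


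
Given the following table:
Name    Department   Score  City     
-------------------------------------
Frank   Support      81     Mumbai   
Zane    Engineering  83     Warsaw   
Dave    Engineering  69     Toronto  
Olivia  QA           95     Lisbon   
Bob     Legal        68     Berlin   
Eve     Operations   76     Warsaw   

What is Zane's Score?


Row 2: Zane
Score = 83

ANSWER: 83


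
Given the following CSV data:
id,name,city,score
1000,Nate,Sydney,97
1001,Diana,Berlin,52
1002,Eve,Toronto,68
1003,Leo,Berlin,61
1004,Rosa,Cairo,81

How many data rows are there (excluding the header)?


Counting rows (excluding header):
Header: id,name,city,score
Data rows: 5

ANSWER: 5


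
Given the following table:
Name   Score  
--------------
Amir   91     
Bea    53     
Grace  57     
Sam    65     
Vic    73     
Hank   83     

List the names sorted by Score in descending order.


Sorting by Score (descending):
  Amir: 91
  Hank: 83
  Vic: 73
  Sam: 65
  Grace: 57
  Bea: 53


ANSWER: Amir, Hank, Vic, Sam, Grace, Bea


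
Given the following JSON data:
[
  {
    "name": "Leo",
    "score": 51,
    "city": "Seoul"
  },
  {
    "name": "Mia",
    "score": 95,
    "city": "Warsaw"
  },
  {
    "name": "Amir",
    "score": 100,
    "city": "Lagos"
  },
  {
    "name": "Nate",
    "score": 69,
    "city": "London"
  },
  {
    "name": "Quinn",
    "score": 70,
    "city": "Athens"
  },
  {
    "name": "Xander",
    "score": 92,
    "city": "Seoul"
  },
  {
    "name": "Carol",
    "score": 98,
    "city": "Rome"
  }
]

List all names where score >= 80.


Filtering records where score >= 80:
  Leo (score=51) -> no
  Mia (score=95) -> YES
  Amir (score=100) -> YES
  Nate (score=69) -> no
  Quinn (score=70) -> no
  Xander (score=92) -> YES
  Carol (score=98) -> YES


ANSWER: Mia, Amir, Xander, Carol


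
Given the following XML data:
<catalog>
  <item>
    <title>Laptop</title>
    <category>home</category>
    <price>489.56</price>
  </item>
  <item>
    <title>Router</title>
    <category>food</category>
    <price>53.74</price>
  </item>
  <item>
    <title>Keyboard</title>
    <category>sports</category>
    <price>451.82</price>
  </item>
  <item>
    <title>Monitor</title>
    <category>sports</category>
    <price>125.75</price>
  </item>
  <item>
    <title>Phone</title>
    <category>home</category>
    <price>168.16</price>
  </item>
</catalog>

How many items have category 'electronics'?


Scanning <item> elements for <category>electronics</category>:
Count: 0

ANSWER: 0


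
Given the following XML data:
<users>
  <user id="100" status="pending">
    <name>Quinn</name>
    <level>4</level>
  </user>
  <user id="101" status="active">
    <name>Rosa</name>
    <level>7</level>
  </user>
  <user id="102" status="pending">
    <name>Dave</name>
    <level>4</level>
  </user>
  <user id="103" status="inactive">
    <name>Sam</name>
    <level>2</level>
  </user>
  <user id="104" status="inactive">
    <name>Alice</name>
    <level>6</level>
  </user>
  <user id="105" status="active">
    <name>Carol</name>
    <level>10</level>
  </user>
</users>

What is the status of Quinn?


Finding user with name = Quinn
user id="100" status="pending"

ANSWER: pending


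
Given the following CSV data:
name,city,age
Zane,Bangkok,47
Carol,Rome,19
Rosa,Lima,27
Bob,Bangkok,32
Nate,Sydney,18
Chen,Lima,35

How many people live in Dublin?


Scanning city column for 'Dublin':
Total matches: 0

ANSWER: 0


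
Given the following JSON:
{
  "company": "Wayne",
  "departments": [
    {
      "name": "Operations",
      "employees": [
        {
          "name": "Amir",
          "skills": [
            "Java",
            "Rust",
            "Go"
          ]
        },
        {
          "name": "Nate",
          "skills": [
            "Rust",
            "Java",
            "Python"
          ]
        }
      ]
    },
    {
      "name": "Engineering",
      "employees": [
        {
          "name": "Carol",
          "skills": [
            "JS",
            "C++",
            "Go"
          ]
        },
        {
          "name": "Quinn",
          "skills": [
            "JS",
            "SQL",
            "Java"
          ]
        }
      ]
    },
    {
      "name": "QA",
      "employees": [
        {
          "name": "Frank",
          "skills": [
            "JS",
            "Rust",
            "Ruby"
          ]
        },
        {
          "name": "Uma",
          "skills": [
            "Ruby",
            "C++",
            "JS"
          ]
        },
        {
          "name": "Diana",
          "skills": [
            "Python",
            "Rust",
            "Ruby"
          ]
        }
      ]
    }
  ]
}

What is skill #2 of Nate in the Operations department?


Path: departments[0].employees[1].skills[1]
Value: Java

ANSWER: Java


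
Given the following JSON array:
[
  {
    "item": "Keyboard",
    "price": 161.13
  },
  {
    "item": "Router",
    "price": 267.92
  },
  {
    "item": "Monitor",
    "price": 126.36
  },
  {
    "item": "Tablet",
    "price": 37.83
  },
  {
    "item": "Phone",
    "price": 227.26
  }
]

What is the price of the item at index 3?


Array index 3 -> Tablet
price = 37.83

ANSWER: 37.83


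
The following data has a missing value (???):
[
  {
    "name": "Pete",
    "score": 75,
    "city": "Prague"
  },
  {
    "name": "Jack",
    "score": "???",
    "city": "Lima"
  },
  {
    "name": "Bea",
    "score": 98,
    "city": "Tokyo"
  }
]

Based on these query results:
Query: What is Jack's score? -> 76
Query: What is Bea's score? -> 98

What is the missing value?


The missing value is Jack's score
From query: Jack's score = 76

ANSWER: 76


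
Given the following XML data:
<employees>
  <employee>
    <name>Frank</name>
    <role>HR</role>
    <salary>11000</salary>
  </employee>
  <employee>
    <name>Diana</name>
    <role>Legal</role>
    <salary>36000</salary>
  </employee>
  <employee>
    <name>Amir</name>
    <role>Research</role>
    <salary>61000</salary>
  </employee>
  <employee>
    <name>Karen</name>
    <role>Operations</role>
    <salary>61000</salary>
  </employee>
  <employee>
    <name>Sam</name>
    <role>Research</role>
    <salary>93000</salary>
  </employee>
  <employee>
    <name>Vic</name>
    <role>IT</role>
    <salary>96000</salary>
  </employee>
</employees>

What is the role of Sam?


Searching for <employee> with <name>Sam</name>
Found at position 5
<role>Research</role>

ANSWER: Research


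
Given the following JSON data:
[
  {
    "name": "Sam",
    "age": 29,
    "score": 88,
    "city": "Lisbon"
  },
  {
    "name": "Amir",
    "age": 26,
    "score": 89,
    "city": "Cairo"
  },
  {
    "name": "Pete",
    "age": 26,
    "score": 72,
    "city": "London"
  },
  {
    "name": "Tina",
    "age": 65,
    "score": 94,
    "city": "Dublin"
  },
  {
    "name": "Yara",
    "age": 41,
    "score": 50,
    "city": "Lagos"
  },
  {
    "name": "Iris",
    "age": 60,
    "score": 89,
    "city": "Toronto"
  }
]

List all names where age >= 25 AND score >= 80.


Checking both conditions:
  Sam (age=29, score=88) -> YES
  Amir (age=26, score=89) -> YES
  Pete (age=26, score=72) -> no
  Tina (age=65, score=94) -> YES
  Yara (age=41, score=50) -> no
  Iris (age=60, score=89) -> YES


ANSWER: Sam, Amir, Tina, Iris


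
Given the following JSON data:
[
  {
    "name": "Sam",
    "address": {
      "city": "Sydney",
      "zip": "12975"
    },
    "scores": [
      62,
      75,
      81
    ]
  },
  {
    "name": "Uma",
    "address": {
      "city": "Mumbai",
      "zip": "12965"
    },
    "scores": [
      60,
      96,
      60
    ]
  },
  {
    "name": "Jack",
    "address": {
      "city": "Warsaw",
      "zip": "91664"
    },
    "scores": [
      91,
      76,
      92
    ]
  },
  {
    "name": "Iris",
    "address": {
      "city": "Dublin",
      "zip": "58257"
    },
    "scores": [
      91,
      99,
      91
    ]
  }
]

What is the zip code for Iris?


Path: records[3].address.zip
Value: 58257

ANSWER: 58257


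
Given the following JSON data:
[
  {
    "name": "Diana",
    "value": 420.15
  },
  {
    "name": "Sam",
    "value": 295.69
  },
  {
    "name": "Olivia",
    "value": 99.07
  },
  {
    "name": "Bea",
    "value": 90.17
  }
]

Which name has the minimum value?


Comparing values:
  Diana: 420.15
  Sam: 295.69
  Olivia: 99.07
  Bea: 90.17
Minimum: Bea (90.17)

ANSWER: Bea


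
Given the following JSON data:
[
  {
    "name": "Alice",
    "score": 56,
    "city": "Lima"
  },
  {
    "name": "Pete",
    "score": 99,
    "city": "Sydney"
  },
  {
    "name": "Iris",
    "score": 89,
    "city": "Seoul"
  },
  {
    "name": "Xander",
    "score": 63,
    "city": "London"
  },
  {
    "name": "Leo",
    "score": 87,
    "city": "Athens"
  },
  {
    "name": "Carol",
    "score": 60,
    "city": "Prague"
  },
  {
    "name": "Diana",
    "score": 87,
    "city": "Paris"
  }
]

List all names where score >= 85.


Filtering records where score >= 85:
  Alice (score=56) -> no
  Pete (score=99) -> YES
  Iris (score=89) -> YES
  Xander (score=63) -> no
  Leo (score=87) -> YES
  Carol (score=60) -> no
  Diana (score=87) -> YES


ANSWER: Pete, Iris, Leo, Diana


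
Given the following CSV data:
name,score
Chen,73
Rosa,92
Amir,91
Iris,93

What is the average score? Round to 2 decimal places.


Scores: 73, 92, 91, 93
Sum = 349
Count = 4
Average = 349 / 4 = 87.25

ANSWER: 87.25


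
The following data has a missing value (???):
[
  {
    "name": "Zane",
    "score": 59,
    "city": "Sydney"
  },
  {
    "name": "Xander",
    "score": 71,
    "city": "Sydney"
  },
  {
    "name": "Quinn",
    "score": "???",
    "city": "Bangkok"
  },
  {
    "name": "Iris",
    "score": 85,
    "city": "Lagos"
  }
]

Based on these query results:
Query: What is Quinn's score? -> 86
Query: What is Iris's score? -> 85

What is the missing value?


The missing value is Quinn's score
From query: Quinn's score = 86

ANSWER: 86


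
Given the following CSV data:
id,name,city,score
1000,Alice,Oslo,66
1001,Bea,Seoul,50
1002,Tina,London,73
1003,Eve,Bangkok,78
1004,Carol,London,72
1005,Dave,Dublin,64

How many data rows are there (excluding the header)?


Counting rows (excluding header):
Header: id,name,city,score
Data rows: 6

ANSWER: 6


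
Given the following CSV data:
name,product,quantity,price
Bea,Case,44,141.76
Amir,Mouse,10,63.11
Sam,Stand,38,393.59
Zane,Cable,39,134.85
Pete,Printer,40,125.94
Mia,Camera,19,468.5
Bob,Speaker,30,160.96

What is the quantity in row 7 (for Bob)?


Row 7: Bob
Column 'quantity' = 30

ANSWER: 30


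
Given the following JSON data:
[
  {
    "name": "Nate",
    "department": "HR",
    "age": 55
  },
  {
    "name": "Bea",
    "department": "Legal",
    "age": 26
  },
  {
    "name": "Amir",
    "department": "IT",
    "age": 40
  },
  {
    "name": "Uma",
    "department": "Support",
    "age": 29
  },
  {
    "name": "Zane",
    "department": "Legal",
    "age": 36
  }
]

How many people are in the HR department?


Scanning records for department = HR
  Record 0: Nate
Count: 1

ANSWER: 1


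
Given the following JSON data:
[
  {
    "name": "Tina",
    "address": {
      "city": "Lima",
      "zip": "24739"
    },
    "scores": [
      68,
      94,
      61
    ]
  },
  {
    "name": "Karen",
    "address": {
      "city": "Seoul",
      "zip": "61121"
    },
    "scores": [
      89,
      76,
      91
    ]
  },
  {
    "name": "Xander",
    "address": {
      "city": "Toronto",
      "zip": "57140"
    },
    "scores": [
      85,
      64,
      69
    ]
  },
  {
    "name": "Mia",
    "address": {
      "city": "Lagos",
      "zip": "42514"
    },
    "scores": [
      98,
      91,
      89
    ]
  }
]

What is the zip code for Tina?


Path: records[0].address.zip
Value: 24739

ANSWER: 24739


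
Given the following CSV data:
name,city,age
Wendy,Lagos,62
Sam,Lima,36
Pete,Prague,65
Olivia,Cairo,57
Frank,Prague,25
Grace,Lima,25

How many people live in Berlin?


Scanning city column for 'Berlin':
Total matches: 0

ANSWER: 0


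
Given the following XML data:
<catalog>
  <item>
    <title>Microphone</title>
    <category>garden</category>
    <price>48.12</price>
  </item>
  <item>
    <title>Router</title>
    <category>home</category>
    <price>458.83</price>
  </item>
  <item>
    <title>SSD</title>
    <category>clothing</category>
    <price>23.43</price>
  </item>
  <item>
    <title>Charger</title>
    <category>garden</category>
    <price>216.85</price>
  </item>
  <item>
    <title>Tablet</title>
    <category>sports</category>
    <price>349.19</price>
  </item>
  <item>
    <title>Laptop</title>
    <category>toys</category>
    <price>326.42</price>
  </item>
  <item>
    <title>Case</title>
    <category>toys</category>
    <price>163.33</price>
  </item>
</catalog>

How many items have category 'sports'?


Scanning <item> elements for <category>sports</category>:
  Item 5: Tablet -> MATCH
Count: 1

ANSWER: 1


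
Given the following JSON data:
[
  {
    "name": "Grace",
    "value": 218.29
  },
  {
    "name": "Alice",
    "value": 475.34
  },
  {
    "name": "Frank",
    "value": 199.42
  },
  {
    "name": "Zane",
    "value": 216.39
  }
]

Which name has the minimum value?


Comparing values:
  Grace: 218.29
  Alice: 475.34
  Frank: 199.42
  Zane: 216.39
Minimum: Frank (199.42)

ANSWER: Frank


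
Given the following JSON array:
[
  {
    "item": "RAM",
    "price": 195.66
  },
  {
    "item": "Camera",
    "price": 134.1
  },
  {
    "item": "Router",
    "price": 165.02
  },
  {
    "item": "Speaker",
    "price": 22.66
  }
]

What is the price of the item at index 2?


Array index 2 -> Router
price = 165.02

ANSWER: 165.02


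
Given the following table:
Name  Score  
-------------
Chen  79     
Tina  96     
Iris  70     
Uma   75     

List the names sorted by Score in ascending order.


Sorting by Score (ascending):
  Iris: 70
  Uma: 75
  Chen: 79
  Tina: 96


ANSWER: Iris, Uma, Chen, Tina


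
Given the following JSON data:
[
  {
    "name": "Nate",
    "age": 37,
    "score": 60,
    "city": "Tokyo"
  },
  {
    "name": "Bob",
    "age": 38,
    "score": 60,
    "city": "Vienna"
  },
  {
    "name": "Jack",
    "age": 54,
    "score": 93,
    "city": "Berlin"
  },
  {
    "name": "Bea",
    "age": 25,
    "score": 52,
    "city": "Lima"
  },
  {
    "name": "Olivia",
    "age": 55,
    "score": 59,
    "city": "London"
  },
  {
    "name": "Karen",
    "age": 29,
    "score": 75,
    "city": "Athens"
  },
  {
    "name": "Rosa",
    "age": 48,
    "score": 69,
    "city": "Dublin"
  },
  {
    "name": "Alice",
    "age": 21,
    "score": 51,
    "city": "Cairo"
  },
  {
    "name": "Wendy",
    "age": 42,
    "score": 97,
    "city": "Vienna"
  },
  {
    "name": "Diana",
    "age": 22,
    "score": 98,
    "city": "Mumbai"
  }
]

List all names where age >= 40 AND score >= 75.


Checking both conditions:
  Nate (age=37, score=60) -> no
  Bob (age=38, score=60) -> no
  Jack (age=54, score=93) -> YES
  Bea (age=25, score=52) -> no
  Olivia (age=55, score=59) -> no
  Karen (age=29, score=75) -> no
  Rosa (age=48, score=69) -> no
  Alice (age=21, score=51) -> no
  Wendy (age=42, score=97) -> YES
  Diana (age=22, score=98) -> no


ANSWER: Jack, Wendy


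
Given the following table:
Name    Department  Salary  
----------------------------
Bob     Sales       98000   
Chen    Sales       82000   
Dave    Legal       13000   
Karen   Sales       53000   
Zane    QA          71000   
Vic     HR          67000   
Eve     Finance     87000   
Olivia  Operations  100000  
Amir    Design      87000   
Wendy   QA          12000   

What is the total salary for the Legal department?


Legal department members:
  Dave: 13000
Total = 13000 = 13000

ANSWER: 13000


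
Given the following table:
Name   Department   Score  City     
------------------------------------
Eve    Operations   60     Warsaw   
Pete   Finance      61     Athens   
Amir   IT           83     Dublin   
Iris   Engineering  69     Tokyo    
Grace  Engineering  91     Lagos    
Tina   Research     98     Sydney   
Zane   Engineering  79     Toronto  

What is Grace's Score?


Row 5: Grace
Score = 91

ANSWER: 91


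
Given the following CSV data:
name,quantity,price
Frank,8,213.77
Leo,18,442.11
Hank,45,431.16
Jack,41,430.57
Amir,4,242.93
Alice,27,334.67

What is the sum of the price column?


Values in 'price' column:
  Row 1: 213.77
  Row 2: 442.11
  Row 3: 431.16
  Row 4: 430.57
  Row 5: 242.93
  Row 6: 334.67
Sum = 213.77 + 442.11 + 431.16 + 430.57 + 242.93 + 334.67 = 2095.21

ANSWER: 2095.21


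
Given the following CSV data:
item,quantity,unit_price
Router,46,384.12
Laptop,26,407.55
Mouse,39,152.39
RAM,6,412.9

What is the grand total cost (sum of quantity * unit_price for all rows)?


Computing row totals:
  Router: 46 * 384.12 = 17669.52
  Laptop: 26 * 407.55 = 10596.3
  Mouse: 39 * 152.39 = 5943.21
  RAM: 6 * 412.9 = 2477.4
Grand total = 17669.52 + 10596.3 + 5943.21 + 2477.4 = 36686.43

ANSWER: 36686.43


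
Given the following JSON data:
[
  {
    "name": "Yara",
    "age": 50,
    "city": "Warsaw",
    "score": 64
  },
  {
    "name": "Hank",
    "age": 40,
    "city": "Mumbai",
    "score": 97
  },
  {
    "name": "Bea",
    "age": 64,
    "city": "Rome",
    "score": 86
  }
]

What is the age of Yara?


Looking up record where name = Yara
Record index: 0
Field 'age' = 50

ANSWER: 50


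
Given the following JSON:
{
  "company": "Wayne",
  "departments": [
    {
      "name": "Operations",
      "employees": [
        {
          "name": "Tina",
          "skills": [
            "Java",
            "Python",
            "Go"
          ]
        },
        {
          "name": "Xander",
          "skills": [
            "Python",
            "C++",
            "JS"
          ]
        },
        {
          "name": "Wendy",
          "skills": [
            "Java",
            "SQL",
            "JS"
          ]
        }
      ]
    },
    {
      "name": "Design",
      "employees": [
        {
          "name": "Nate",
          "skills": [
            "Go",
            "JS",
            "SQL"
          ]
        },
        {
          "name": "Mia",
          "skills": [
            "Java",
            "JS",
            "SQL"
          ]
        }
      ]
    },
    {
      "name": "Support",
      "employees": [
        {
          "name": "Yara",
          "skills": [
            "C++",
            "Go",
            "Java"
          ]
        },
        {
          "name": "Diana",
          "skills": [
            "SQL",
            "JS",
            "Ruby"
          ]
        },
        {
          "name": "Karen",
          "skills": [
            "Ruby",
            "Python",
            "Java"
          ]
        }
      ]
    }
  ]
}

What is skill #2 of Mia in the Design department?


Path: departments[1].employees[1].skills[1]
Value: JS

ANSWER: JS


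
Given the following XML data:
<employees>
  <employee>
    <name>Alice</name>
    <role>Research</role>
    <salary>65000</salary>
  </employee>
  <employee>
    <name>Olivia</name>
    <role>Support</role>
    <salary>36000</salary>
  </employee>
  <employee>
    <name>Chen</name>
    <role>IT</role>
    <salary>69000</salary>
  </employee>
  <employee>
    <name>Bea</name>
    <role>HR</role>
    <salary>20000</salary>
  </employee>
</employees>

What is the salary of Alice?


Searching for <employee> with <name>Alice</name>
Found at position 1
<salary>65000</salary>

ANSWER: 65000


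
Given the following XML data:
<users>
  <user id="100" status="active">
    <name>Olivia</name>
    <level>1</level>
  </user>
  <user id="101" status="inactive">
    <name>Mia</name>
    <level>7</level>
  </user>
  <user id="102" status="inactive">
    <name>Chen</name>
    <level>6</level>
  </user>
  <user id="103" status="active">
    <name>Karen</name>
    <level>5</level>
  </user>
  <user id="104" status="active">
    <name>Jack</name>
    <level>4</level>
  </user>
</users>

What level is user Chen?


Finding user: Chen
<level>6</level>

ANSWER: 6


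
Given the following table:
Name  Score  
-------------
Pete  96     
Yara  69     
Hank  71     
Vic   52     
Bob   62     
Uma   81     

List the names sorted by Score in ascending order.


Sorting by Score (ascending):
  Vic: 52
  Bob: 62
  Yara: 69
  Hank: 71
  Uma: 81
  Pete: 96


ANSWER: Vic, Bob, Yara, Hank, Uma, Pete


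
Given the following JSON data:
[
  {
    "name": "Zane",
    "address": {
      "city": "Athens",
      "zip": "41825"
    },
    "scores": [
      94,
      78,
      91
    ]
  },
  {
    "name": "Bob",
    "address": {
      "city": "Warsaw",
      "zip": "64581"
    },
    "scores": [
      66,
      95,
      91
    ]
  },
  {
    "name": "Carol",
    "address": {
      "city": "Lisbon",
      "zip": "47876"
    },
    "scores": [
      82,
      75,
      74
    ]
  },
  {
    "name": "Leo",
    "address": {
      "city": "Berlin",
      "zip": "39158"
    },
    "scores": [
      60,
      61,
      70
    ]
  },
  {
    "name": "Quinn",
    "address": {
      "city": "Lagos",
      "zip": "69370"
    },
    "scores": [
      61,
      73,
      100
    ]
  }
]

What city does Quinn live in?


Path: records[4].address.city
Value: Lagos

ANSWER: Lagos


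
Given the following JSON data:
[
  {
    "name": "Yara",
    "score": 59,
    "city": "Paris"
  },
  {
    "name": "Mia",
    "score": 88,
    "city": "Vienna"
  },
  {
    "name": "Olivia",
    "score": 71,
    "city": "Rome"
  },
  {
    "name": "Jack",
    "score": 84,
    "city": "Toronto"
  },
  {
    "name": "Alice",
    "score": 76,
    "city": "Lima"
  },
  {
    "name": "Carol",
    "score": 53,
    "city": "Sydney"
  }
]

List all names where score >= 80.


Filtering records where score >= 80:
  Yara (score=59) -> no
  Mia (score=88) -> YES
  Olivia (score=71) -> no
  Jack (score=84) -> YES
  Alice (score=76) -> no
  Carol (score=53) -> no


ANSWER: Mia, Jack


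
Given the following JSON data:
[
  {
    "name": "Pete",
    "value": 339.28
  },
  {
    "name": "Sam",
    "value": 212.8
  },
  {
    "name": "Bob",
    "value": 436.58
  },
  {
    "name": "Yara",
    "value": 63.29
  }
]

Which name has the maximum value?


Comparing values:
  Pete: 339.28
  Sam: 212.8
  Bob: 436.58
  Yara: 63.29
Maximum: Bob (436.58)

ANSWER: Bob


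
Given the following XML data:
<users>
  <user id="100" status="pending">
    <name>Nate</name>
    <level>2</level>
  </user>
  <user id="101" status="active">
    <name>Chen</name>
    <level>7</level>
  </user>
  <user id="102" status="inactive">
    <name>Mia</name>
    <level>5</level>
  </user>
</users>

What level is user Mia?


Finding user: Mia
<level>5</level>

ANSWER: 5


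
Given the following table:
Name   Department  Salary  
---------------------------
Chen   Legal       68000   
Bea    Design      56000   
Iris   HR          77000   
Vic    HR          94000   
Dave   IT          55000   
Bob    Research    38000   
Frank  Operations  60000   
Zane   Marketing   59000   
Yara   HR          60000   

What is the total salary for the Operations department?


Operations department members:
  Frank: 60000
Total = 60000 = 60000

ANSWER: 60000


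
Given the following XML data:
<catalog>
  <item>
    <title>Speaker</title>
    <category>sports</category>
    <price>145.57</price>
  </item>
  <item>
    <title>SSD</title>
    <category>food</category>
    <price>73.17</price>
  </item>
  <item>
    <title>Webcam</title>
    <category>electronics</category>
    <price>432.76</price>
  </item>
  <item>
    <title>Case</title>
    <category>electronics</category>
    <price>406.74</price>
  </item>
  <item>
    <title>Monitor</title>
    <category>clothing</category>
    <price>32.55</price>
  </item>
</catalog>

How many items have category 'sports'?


Scanning <item> elements for <category>sports</category>:
  Item 1: Speaker -> MATCH
Count: 1

ANSWER: 1


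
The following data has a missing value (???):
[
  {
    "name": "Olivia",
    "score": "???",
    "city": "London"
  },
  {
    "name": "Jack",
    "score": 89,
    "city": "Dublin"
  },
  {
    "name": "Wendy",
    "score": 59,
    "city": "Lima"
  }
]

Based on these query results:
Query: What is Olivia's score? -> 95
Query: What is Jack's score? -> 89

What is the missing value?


The missing value is Olivia's score
From query: Olivia's score = 95

ANSWER: 95


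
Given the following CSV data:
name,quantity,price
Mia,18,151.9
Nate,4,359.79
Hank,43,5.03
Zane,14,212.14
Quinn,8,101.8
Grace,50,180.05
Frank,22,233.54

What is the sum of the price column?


Values in 'price' column:
  Row 1: 151.9
  Row 2: 359.79
  Row 3: 5.03
  Row 4: 212.14
  Row 5: 101.8
  Row 6: 180.05
  Row 7: 233.54
Sum = 151.9 + 359.79 + 5.03 + 212.14 + 101.8 + 180.05 + 233.54 = 1244.25

ANSWER: 1244.25


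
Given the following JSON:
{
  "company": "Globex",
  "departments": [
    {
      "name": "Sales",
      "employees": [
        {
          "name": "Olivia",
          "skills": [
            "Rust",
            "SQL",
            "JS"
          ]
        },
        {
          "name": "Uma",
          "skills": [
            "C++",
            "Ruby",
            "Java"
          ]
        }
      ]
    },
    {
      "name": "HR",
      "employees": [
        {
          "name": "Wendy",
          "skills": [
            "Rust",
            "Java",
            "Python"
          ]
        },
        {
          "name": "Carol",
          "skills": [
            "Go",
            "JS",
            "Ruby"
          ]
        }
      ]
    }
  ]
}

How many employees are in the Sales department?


Path: departments[0].employees
Count: 2

ANSWER: 2


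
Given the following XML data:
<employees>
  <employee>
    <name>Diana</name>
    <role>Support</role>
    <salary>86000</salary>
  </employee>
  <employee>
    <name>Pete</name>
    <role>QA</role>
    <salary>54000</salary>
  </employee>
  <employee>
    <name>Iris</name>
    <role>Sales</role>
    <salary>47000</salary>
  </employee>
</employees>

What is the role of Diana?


Searching for <employee> with <name>Diana</name>
Found at position 1
<role>Support</role>

ANSWER: Support


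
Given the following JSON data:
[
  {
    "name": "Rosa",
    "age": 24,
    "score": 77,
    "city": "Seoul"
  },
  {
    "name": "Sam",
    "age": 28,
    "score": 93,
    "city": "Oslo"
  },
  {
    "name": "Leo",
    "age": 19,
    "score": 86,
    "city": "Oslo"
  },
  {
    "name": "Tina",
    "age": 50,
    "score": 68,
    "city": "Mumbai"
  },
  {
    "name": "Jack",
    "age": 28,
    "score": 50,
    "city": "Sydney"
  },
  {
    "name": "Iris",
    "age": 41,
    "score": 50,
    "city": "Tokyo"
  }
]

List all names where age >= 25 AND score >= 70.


Checking both conditions:
  Rosa (age=24, score=77) -> no
  Sam (age=28, score=93) -> YES
  Leo (age=19, score=86) -> no
  Tina (age=50, score=68) -> no
  Jack (age=28, score=50) -> no
  Iris (age=41, score=50) -> no


ANSWER: Sam


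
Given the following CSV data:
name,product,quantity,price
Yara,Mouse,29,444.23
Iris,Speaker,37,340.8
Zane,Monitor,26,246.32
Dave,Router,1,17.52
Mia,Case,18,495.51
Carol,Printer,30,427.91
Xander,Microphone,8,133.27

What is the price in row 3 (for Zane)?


Row 3: Zane
Column 'price' = 246.32

ANSWER: 246.32


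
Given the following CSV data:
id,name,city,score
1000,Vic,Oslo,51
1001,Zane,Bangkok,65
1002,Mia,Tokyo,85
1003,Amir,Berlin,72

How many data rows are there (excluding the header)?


Counting rows (excluding header):
Header: id,name,city,score
Data rows: 4

ANSWER: 4


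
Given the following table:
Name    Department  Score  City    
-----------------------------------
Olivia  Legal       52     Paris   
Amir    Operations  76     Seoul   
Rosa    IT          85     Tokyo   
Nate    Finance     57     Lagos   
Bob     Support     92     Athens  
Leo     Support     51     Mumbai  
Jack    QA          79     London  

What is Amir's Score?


Row 2: Amir
Score = 76

ANSWER: 76


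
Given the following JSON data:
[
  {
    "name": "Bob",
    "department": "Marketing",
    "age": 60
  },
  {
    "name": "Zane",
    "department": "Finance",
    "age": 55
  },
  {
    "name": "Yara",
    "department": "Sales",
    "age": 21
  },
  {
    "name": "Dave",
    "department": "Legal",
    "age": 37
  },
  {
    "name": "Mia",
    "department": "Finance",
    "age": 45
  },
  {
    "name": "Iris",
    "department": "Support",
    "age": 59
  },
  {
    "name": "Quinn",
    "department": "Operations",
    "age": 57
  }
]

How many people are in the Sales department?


Scanning records for department = Sales
  Record 2: Yara
Count: 1

ANSWER: 1


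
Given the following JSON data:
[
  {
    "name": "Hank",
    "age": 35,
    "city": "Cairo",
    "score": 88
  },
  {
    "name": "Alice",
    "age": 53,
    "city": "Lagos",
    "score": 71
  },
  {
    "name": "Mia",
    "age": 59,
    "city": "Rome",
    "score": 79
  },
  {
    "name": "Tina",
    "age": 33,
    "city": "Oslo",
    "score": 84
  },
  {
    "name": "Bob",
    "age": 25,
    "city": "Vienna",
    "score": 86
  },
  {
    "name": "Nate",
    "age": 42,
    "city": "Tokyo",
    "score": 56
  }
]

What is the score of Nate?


Looking up record where name = Nate
Record index: 5
Field 'score' = 56

ANSWER: 56


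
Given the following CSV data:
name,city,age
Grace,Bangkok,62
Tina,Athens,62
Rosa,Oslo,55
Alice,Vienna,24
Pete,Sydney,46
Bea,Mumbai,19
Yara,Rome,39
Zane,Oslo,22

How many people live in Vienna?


Scanning city column for 'Vienna':
  Row 4: Alice -> MATCH
Total matches: 1

ANSWER: 1


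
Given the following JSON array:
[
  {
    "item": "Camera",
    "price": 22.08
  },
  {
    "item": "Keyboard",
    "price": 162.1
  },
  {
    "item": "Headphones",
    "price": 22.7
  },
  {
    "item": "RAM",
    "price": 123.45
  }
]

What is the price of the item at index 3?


Array index 3 -> RAM
price = 123.45

ANSWER: 123.45


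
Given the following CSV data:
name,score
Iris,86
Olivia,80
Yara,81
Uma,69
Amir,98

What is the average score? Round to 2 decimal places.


Scores: 86, 80, 81, 69, 98
Sum = 414
Count = 5
Average = 414 / 5 = 82.80

ANSWER: 82.80


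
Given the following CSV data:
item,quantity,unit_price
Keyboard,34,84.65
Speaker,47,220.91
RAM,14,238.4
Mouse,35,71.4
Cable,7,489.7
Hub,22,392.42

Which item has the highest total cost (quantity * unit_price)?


Computing row totals:
  Keyboard: 2878.1
  Speaker: 10382.77
  RAM: 3337.6
  Mouse: 2499.0
  Cable: 3427.9
  Hub: 8633.24
Maximum: Speaker (10382.77)

ANSWER: Speaker


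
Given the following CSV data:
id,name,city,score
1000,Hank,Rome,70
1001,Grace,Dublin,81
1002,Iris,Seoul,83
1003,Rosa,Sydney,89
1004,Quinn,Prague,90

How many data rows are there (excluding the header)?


Counting rows (excluding header):
Header: id,name,city,score
Data rows: 5

ANSWER: 5


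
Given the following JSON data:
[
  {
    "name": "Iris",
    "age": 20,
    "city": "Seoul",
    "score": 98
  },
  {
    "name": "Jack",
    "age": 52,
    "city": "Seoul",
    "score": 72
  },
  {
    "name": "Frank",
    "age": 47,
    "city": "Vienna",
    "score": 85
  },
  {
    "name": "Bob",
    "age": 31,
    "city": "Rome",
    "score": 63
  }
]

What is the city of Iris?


Looking up record where name = Iris
Record index: 0
Field 'city' = Seoul

ANSWER: Seoul


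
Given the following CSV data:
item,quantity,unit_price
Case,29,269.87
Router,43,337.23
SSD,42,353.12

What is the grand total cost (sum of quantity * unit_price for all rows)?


Computing row totals:
  Case: 29 * 269.87 = 7826.23
  Router: 43 * 337.23 = 14500.89
  SSD: 42 * 353.12 = 14831.04
Grand total = 7826.23 + 14500.89 + 14831.04 = 37158.16

ANSWER: 37158.16


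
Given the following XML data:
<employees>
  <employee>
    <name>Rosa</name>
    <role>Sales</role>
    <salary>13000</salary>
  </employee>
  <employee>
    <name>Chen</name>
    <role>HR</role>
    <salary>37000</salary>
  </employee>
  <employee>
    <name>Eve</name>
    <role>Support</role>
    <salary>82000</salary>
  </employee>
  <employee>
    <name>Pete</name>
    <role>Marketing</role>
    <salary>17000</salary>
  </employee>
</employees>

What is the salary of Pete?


Searching for <employee> with <name>Pete</name>
Found at position 4
<salary>17000</salary>

ANSWER: 17000


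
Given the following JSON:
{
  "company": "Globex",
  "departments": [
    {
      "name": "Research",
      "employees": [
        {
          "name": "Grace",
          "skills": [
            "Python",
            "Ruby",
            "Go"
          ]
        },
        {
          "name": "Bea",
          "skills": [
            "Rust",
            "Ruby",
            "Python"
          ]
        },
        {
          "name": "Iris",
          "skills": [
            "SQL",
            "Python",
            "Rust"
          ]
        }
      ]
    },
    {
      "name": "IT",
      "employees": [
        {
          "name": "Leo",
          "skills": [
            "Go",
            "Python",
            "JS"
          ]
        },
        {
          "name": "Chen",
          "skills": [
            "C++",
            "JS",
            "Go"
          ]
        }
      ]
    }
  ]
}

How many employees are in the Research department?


Path: departments[0].employees
Count: 3

ANSWER: 3


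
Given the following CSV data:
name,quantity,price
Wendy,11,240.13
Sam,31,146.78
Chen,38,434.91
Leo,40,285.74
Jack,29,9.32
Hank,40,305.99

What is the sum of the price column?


Values in 'price' column:
  Row 1: 240.13
  Row 2: 146.78
  Row 3: 434.91
  Row 4: 285.74
  Row 5: 9.32
  Row 6: 305.99
Sum = 240.13 + 146.78 + 434.91 + 285.74 + 9.32 + 305.99 = 1422.87

ANSWER: 1422.87


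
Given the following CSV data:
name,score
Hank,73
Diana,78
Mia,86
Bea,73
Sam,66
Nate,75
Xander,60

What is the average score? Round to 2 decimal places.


Scores: 73, 78, 86, 73, 66, 75, 60
Sum = 511
Count = 7
Average = 511 / 7 = 73.00

ANSWER: 73.00


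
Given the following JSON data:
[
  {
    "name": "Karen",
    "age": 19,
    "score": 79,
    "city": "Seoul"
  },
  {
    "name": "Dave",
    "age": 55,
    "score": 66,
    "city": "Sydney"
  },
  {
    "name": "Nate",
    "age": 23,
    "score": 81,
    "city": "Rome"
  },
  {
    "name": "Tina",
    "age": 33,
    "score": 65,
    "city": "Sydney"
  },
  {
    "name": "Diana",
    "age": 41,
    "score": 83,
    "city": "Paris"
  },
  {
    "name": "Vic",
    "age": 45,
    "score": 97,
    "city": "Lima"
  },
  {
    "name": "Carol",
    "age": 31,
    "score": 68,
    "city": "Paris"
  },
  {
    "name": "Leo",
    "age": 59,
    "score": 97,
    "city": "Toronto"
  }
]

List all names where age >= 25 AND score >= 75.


Checking both conditions:
  Karen (age=19, score=79) -> no
  Dave (age=55, score=66) -> no
  Nate (age=23, score=81) -> no
  Tina (age=33, score=65) -> no
  Diana (age=41, score=83) -> YES
  Vic (age=45, score=97) -> YES
  Carol (age=31, score=68) -> no
  Leo (age=59, score=97) -> YES


ANSWER: Diana, Vic, Leo


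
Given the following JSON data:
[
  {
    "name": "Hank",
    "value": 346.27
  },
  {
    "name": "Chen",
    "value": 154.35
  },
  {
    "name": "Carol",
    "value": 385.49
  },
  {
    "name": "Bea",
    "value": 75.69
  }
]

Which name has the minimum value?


Comparing values:
  Hank: 346.27
  Chen: 154.35
  Carol: 385.49
  Bea: 75.69
Minimum: Bea (75.69)

ANSWER: Bea


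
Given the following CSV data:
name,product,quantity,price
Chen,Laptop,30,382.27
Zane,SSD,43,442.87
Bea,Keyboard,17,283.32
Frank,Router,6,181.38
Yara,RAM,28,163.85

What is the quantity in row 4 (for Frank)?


Row 4: Frank
Column 'quantity' = 6

ANSWER: 6


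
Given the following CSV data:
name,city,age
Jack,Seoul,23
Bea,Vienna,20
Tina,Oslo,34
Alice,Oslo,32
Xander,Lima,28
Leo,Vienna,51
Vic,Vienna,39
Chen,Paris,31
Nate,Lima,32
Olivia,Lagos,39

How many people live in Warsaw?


Scanning city column for 'Warsaw':
Total matches: 0

ANSWER: 0


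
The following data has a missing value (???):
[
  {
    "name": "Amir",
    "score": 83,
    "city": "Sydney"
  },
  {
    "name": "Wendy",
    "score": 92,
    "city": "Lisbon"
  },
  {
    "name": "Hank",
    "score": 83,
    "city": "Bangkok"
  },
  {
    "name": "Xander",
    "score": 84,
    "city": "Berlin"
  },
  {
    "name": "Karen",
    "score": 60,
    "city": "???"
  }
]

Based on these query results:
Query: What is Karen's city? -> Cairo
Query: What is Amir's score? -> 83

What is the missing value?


The missing value is Karen's city
From query: Karen's city = Cairo

ANSWER: Cairo
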